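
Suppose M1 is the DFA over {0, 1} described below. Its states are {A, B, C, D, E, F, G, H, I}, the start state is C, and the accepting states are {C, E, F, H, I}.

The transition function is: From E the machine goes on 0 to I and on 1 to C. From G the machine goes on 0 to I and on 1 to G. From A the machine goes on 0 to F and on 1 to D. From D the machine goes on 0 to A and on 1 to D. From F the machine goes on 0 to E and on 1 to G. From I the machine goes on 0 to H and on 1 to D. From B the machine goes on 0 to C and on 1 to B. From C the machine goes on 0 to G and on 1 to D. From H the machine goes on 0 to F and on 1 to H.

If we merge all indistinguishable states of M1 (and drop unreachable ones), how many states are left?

Reachable states from the start: {A,C,D,E,F,G,H,I}. Unreachable: {B} — drop them.
Start with accepting vs non-accepting: {C,E,F,H,I} | {A,D,G}.
Split {C,E,F,H,I} by δ(·,0) → {E,F,H,I} and {C}.
Refine {E,F,H,I} on symbol 1: members go to different blocks, giving {F,I} and {E} and {H}.
Split {F,I} by δ(·,0) → {F} and {I}.
Refine {A,D,G} on symbol 0: members go to different blocks, giving {A} and {D} and {G}.
The partition is now stable with 8 blocks: {F} | {A} | {C} | {E} | {H} | {I} | {D} | {G}.

8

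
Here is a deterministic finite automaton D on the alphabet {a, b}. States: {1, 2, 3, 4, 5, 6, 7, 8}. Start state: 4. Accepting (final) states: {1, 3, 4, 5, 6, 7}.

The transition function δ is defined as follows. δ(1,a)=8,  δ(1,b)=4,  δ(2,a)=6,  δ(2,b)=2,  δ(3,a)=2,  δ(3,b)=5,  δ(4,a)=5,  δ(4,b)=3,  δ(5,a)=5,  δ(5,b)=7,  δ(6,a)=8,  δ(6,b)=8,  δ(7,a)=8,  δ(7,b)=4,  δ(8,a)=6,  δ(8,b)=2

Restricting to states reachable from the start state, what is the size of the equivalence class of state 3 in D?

States {1} cannot be reached from the start state, so discard them.
P0 = {3,4,5,6,7} | {2,8}.
On input a, block {3,4,5,6,7} splits into {3,6,7} and {4,5}.
On input b, block {3,6,7} splits into {3,7} and {6}.
The partition is now stable with 4 blocks: {3,7} | {2,8} | {4,5} | {6}.
State 3 belongs to the block {3,7}, which has 2 states.

2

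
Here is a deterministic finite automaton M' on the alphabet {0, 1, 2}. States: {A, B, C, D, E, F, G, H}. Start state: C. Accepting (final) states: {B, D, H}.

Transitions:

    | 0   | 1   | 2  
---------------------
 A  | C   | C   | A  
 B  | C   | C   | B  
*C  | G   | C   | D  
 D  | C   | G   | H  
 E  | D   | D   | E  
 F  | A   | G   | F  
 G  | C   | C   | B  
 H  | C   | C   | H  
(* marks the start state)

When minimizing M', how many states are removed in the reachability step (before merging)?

Starting at C and following transitions, the reachable set is {B, C, D, G, H}. That leaves A, E, F unreachable — 3 in total.

3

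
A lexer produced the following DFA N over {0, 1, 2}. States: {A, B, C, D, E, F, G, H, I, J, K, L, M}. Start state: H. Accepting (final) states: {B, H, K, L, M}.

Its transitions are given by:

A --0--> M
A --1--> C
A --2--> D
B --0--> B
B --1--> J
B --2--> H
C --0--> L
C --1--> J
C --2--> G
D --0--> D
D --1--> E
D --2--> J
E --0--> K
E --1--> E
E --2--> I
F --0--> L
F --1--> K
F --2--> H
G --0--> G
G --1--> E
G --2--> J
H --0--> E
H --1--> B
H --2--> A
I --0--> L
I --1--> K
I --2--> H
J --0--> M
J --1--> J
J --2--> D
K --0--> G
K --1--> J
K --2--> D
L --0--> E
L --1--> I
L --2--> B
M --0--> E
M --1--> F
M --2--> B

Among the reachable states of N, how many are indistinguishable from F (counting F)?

All states are reachable from the start state.
Start with accepting vs non-accepting: {B,H,K,L,M} | {A,C,D,E,F,G,I,J}.
Split {B,H,K,L,M} by δ(·,0) → {H,K,L,M} and {B}.
Refine {H,K,L,M} on symbol 1: members go to different blocks, giving {K,L,M} and {H}.
On input 2, block {K,L,M} splits into {L,M} and {K}.
Split {A,C,D,E,F,G,I,J} by δ(·,0) → {A,C,F,I,J} and {D,G} and {E}.
Split {A,C,F,I,J} by δ(·,1) → {A,C,J} and {F,I}.
The partition is now stable with 8 blocks: {L,M} | {A,C,J} | {B} | {H} | {K} | {D,G} | {E} | {F,I}.
The equivalence class containing F is {F,I}, of size 2.

2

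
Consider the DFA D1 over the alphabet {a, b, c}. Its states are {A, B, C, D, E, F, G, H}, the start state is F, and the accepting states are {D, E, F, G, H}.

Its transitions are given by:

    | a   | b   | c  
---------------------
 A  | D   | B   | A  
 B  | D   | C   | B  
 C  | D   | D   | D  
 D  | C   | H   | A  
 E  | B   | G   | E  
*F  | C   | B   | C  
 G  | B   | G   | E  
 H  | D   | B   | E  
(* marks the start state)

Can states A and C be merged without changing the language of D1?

All states are reachable from the start state.
Start with accepting vs non-accepting: {D,E,F,G,H} | {A,B,C}.
Refine {D,E,F,G,H} on symbol a: members go to different blocks, giving {D,E,F,G} and {H}.
On input b, block {D,E,F,G} splits into {E,G} and {D} and {F}.
Split {A,B,C} by δ(·,b) → {A,B} and {C}.
On input b, block {A,B} splits into {A} and {B}.
No further refinement is possible. Final partition (7 blocks): {E,G} | {A} | {H} | {D} | {F} | {C} | {B}.
A and C end up in different blocks, so they are distinguishable. For instance, the string 'b' is accepted from only C.

No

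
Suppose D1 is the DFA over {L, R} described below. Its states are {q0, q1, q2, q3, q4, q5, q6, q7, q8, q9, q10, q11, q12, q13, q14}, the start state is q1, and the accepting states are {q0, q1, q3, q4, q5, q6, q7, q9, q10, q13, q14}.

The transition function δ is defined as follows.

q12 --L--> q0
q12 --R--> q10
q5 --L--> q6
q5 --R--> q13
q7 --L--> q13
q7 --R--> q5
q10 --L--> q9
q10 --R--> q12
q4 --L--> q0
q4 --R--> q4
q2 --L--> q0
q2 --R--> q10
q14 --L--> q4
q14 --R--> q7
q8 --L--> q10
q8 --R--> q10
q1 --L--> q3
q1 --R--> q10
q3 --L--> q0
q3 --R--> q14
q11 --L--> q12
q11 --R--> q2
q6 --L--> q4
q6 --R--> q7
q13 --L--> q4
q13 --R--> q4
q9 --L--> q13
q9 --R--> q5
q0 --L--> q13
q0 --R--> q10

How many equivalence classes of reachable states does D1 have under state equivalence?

10

States {q2,q8,q11} cannot be reached from the start state, so discard them.
Start with accepting vs non-accepting: {q0,q1,q3,q4,q5,q6,q7,q9,q10,q13,q14} | {q12}.
Split {q0,q1,q3,q4,q5,q6,q7,q9,q10,q13,q14} by δ(·,R) → {q0,q1,q3,q4,q5,q6,q7,q9,q13,q14} and {q10}.
Refine {q0,q1,q3,q4,q5,q6,q7,q9,q13,q14} on symbol R: members go to different blocks, giving {q3,q4,q5,q6,q7,q9,q13,q14} and {q0,q1}.
Refine {q3,q4,q5,q6,q7,q9,q13,q14} on symbol L: members go to different blocks, giving {q5,q6,q7,q9,q13,q14} and {q3,q4}.
Refine {q5,q6,q7,q9,q13,q14} on symbol L: members go to different blocks, giving {q5,q7,q9} and {q6,q13,q14}.
On input R, block {q5,q7,q9} splits into {q7,q9} and {q5}.
Split {q0,q1} by δ(·,L) → {q0} and {q1}.
On input R, block {q3,q4} splits into {q3} and {q4}.
Split {q6,q13,q14} by δ(·,R) → {q6,q14} and {q13}.
No further refinement is possible. Final partition (10 blocks): {q7,q9} | {q12} | {q10} | {q0} | {q3} | {q6,q14} | {q5} | {q1} | {q4} | {q13}.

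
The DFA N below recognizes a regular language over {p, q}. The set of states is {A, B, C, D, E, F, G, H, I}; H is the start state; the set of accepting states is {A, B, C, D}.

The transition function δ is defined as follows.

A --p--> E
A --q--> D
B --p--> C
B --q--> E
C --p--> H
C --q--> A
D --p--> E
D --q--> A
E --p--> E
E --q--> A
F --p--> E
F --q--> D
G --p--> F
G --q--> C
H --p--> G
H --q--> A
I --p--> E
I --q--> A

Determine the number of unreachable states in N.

2

No path from H leads to B, I; the other 7 states are all reachable.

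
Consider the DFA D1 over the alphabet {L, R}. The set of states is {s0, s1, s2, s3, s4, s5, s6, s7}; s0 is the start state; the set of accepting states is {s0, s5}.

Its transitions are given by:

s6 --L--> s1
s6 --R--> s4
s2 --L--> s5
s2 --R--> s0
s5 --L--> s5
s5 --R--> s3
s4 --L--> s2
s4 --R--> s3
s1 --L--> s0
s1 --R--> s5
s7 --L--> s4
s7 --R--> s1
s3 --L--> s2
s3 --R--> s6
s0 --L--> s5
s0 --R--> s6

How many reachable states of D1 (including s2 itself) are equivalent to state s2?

Reachable states from the start: {s0,s1,s2,s3,s4,s5,s6}. Unreachable: {s7} — drop them.
Initial partition by acceptance: {s0,s5} | {s1,s2,s3,s4,s6}.
On input L, block {s1,s2,s3,s4,s6} splits into {s3,s4,s6} and {s1,s2}.
The partition is now stable with 3 blocks: {s0,s5} | {s3,s4,s6} | {s1,s2}.
The equivalence class containing s2 is {s1,s2}, of size 2.

2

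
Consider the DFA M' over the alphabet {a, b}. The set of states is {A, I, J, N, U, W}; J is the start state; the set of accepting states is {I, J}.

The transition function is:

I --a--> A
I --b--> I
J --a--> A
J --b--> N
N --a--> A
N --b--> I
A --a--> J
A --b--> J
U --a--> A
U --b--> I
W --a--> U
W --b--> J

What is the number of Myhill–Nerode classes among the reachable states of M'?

First remove the unreachable states {U,W}; 4 states remain.
Start with accepting vs non-accepting: {I,J} | {A,N}.
Refine {I,J} on symbol b: members go to different blocks, giving {I} and {J}.
Refine {A,N} on symbol a: members go to different blocks, giving {A} and {N}.
No further refinement is possible. Final partition (4 blocks): {I} | {A} | {J} | {N}.

4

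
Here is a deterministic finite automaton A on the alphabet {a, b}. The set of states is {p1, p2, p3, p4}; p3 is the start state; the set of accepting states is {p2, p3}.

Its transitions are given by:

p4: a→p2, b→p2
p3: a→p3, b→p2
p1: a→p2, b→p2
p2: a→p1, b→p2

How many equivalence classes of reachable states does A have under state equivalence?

3

States {p4} cannot be reached from the start state, so discard them.
Start with accepting vs non-accepting: {p2,p3} | {p1}.
Split {p2,p3} by δ(·,a) → {p2} and {p3}.
Stable partition: {p2} | {p1} | {p3} — 3 equivalence classes.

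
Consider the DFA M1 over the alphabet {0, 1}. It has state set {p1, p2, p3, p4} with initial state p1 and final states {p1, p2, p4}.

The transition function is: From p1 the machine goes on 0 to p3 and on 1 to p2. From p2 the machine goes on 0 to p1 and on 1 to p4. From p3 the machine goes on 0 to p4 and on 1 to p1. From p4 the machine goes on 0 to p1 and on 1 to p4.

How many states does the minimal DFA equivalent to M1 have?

3

All states are reachable from the start state.
Initial partition by acceptance: {p1,p2,p4} | {p3}.
Split {p1,p2,p4} by δ(·,0) → {p2,p4} and {p1}.
The partition is now stable with 3 blocks: {p2,p4} | {p3} | {p1}.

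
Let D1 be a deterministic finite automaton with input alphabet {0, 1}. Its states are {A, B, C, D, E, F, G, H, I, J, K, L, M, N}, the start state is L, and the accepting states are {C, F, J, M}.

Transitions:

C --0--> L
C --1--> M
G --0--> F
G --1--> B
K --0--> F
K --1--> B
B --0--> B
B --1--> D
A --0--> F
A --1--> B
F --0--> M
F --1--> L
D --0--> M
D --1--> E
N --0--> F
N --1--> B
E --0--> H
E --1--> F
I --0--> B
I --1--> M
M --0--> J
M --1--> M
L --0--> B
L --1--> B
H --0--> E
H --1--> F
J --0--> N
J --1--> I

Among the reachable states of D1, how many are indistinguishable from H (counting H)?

Reachable states from the start: {B,D,E,F,H,I,J,L,M,N}. Unreachable: {A,C,G,K} — drop them.
P0 = {F,J,M} | {B,D,E,H,I,L,N}.
Split {F,J,M} by δ(·,0) → {F,M} and {J}.
Refine {F,M} on symbol 0: members go to different blocks, giving {F} and {M}.
On input 0, block {B,D,E,H,I,L,N} splits into {B,E,H,I,L} and {D} and {N}.
On input 1, block {B,E,H,I,L} splits into {E,H} and {B} and {I} and {L}.
The partition is now stable with 9 blocks: {F} | {E,H} | {J} | {M} | {D} | {N} | {B} | {I} | {L}.
State H belongs to the block {E,H}, which has 2 states.

2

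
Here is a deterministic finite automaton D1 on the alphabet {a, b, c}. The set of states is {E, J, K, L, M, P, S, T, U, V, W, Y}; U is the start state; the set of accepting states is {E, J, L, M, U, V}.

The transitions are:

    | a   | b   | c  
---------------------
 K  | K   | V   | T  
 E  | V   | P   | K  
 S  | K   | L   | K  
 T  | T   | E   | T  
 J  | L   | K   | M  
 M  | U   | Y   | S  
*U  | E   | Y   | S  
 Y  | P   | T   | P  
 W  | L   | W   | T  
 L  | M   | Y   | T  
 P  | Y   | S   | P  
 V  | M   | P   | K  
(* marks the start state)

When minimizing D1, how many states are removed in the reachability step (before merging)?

Starting at U and following transitions, the reachable set is {E, K, L, M, P, S, T, U, V, Y}. That leaves J, W unreachable — 2 in total.

2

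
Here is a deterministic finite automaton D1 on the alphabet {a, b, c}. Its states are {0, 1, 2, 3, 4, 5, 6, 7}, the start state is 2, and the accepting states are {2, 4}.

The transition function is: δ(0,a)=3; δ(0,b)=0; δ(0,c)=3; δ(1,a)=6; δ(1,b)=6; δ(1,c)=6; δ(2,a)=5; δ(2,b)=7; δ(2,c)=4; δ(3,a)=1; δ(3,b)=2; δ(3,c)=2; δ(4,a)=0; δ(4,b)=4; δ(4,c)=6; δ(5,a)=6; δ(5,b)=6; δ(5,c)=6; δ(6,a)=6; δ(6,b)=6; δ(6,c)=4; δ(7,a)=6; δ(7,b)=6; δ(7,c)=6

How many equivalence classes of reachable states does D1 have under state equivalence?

6

All states are reachable from the start state.
Start with accepting vs non-accepting: {2,4} | {0,1,3,5,6,7}.
On input b, block {2,4} splits into {2} and {4}.
Split {0,1,3,5,6,7} by δ(·,b) → {0,1,5,6,7} and {3}.
On input a, block {0,1,5,6,7} splits into {1,5,6,7} and {0}.
On input c, block {1,5,6,7} splits into {1,5,7} and {6}.
Stable partition: {2} | {1,5,7} | {4} | {3} | {0} | {6} — 6 equivalence classes.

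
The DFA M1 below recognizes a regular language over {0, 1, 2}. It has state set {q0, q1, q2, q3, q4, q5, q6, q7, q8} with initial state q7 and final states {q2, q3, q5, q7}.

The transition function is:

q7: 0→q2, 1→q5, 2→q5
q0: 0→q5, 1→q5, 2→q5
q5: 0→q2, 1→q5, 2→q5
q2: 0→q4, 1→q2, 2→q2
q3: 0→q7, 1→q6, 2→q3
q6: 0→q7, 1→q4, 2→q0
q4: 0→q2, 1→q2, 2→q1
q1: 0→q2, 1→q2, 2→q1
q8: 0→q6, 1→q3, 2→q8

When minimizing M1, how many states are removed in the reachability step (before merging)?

4

No path from q7 leads to q0, q3, q6, q8; the other 5 states are all reachable.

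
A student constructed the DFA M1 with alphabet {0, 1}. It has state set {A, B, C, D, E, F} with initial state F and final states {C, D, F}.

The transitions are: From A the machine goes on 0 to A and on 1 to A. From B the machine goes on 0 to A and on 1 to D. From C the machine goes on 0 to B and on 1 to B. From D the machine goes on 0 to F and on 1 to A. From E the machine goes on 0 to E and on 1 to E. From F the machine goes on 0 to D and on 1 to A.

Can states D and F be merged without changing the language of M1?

Yes

First remove the unreachable states {B,C,E}; 3 states remain.
P0 = {D,F} | {A}.
The partition is now stable with 2 blocks: {D,F} | {A}.
D and F lie in the same block of the stable partition, so they are equivalent — no string distinguishes them.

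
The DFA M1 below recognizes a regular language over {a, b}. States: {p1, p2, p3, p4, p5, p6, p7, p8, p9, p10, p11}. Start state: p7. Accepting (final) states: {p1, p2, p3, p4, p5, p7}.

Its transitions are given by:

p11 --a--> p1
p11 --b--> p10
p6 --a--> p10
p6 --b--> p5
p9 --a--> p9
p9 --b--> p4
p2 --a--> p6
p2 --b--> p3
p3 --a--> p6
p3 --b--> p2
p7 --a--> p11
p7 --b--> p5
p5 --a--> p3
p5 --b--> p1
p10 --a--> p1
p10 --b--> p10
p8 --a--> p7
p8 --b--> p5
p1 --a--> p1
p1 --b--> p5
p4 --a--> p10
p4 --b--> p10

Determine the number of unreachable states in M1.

BFS from p7 reaches {p1, p2, p3, p5, p6, p7, p10, p11}; the 3 state(s) p4, p8, p9 are never visited.

3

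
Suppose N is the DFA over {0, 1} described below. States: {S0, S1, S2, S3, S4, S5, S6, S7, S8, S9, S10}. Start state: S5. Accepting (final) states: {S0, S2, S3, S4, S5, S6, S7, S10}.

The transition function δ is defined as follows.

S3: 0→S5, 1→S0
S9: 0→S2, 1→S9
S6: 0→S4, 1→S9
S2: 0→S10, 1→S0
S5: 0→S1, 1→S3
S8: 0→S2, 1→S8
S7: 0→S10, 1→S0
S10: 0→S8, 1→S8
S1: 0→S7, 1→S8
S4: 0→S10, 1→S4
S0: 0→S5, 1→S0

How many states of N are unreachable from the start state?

No path from S5 leads to S4, S6, S9; the other 8 states are all reachable.

3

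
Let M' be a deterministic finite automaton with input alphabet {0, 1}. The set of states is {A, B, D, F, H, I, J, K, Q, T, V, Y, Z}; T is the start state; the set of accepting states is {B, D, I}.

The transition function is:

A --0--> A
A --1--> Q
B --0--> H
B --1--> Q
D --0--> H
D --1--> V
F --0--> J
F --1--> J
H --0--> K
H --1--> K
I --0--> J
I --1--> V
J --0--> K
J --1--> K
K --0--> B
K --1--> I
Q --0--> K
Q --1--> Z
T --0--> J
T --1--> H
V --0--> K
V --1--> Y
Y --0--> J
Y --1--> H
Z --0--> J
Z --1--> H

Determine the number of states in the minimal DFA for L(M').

First remove the unreachable states {A,D,F}; 10 states remain.
Initial partition by acceptance: {B,I} | {H,J,K,Q,T,V,Y,Z}.
On input 0, block {H,J,K,Q,T,V,Y,Z} splits into {H,J,Q,T,V,Y,Z} and {K}.
Refine {H,J,Q,T,V,Y,Z} on symbol 0: members go to different blocks, giving {H,J,Q,V} and {T,Y,Z}.
On input 1, block {H,J,Q,V} splits into {Q,V} and {H,J}.
No further refinement is possible. Final partition (5 blocks): {B,I} | {Q,V} | {K} | {T,Y,Z} | {H,J}.

5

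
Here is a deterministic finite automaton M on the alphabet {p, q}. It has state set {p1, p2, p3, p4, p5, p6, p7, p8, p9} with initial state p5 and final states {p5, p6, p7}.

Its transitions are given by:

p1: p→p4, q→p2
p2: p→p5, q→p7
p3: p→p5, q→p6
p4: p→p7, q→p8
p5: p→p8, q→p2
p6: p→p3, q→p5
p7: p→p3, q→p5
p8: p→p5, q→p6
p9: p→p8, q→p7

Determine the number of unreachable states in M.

BFS from p5 reaches {p2, p3, p5, p6, p7, p8}; the 3 state(s) p1, p4, p9 are never visited.

3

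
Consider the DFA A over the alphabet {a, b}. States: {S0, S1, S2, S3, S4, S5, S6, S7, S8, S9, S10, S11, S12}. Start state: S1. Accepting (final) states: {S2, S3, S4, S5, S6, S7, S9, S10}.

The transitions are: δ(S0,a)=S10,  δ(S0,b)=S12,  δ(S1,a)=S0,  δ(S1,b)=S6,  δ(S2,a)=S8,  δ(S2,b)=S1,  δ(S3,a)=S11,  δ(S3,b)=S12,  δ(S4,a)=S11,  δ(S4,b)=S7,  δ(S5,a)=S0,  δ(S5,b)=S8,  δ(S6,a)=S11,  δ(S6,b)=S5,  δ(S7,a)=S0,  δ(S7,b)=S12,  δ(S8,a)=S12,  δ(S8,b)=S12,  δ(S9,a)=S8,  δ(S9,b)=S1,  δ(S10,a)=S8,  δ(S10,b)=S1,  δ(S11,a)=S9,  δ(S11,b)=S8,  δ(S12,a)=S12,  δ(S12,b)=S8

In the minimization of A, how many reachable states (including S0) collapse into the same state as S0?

First remove the unreachable states {S2,S3,S4,S7}; 9 states remain.
Start with accepting vs non-accepting: {S5,S6,S9,S10} | {S0,S1,S8,S11,S12}.
Refine {S5,S6,S9,S10} on symbol b: members go to different blocks, giving {S5,S9,S10} and {S6}.
On input a, block {S0,S1,S8,S11,S12} splits into {S1,S8,S12} and {S0,S11}.
On input a, block {S5,S9,S10} splits into {S9,S10} and {S5}.
On input a, block {S1,S8,S12} splits into {S8,S12} and {S1}.
The partition is now stable with 6 blocks: {S9,S10} | {S8,S12} | {S6} | {S0,S11} | {S5} | {S1}.
The equivalence class containing S0 is {S0,S11}, of size 2.

2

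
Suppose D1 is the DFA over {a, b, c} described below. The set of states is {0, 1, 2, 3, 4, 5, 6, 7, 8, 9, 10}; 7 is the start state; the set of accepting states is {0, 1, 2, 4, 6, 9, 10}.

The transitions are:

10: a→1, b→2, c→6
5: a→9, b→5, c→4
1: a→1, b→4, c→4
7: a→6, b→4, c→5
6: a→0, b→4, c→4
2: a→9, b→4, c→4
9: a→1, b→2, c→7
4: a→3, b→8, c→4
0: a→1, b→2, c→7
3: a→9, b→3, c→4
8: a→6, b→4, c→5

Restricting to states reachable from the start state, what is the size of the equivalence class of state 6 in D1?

States {10} cannot be reached from the start state, so discard them.
P0 = {0,1,2,4,6,9} | {3,5,7,8}.
On input a, block {0,1,2,4,6,9} splits into {0,1,2,6,9} and {4}.
Split {0,1,2,6,9} by δ(·,b) → {1,2,6} and {0,9}.
On input a, block {1,2,6} splits into {2,6} and {1}.
On input a, block {3,5,7,8} splits into {3,5} and {7,8}.
The partition is now stable with 6 blocks: {2,6} | {3,5} | {4} | {0,9} | {1} | {7,8}.
State 6 belongs to the block {2,6}, which has 2 states.

2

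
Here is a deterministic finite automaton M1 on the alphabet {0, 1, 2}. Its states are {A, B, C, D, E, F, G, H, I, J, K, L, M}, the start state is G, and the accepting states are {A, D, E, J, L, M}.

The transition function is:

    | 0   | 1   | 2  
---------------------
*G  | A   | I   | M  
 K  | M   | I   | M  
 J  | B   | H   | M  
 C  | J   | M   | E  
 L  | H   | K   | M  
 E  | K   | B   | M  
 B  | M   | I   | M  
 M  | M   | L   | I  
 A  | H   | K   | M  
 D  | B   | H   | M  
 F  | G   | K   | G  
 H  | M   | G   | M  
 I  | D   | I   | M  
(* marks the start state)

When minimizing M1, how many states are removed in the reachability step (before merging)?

4

No path from G leads to C, E, F, J; the other 9 states are all reachable.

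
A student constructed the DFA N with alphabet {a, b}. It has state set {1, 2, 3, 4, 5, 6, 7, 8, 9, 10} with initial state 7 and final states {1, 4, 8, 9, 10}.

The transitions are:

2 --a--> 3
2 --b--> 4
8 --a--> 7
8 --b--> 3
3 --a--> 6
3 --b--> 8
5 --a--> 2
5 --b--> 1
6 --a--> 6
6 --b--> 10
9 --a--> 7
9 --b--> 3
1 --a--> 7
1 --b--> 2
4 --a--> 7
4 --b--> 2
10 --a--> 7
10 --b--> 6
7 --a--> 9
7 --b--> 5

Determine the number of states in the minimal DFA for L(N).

Every state is reachable, so we keep all 10.
Initial partition by acceptance: {1,4,8,9,10} | {2,3,5,6,7}.
On input a, block {2,3,5,6,7} splits into {2,3,5,6} and {7}.
The partition is now stable with 3 blocks: {1,4,8,9,10} | {2,3,5,6} | {7}.

3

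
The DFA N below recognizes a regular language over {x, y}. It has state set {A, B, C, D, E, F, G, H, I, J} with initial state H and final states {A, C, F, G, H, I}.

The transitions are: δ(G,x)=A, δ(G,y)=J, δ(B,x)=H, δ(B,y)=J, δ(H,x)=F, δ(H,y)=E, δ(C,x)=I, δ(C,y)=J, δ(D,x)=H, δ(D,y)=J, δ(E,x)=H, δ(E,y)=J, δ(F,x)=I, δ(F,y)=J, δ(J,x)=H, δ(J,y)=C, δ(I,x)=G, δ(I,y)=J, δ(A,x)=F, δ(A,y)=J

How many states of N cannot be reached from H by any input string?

2

Starting at H and following transitions, the reachable set is {A, C, E, F, G, H, I, J}. That leaves B, D unreachable — 2 in total.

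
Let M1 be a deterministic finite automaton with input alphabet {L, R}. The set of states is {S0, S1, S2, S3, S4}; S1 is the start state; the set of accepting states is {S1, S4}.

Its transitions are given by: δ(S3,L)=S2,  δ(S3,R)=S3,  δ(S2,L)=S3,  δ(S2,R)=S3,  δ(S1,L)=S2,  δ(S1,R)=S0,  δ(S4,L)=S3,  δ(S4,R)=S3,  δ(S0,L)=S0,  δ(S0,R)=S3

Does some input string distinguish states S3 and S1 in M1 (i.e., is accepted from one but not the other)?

Yes

First remove the unreachable states {S4}; 4 states remain.
Initial partition by acceptance: {S1} | {S0,S2,S3}.
The partition is now stable with 2 blocks: {S1} | {S0,S2,S3}.
S3 and S1 end up in different blocks, so they are distinguishable. For instance, the string 'ε' is accepted from only S1.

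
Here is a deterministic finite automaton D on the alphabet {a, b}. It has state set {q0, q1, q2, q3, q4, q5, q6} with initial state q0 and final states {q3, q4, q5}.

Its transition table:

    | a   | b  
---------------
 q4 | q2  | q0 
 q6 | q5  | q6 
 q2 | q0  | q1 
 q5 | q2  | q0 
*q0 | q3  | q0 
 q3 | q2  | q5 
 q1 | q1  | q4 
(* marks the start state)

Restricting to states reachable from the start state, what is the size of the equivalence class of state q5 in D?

2

First remove the unreachable states {q6}; 6 states remain.
P0 = {q3,q4,q5} | {q0,q1,q2}.
Refine {q3,q4,q5} on symbol b: members go to different blocks, giving {q4,q5} and {q3}.
On input a, block {q0,q1,q2} splits into {q1,q2} and {q0}.
Split {q1,q2} by δ(·,a) → {q1} and {q2}.
No further refinement is possible. Final partition (5 blocks): {q4,q5} | {q1} | {q3} | {q0} | {q2}.
State q5 belongs to the block {q4,q5}, which has 2 states.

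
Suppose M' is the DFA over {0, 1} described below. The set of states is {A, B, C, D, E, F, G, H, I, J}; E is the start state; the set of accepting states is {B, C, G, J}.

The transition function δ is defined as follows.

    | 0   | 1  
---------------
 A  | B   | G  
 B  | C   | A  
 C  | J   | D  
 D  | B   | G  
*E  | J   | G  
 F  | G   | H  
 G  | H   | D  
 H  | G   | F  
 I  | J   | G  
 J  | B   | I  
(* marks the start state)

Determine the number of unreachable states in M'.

Every one of the 10 states is reachable from E.

0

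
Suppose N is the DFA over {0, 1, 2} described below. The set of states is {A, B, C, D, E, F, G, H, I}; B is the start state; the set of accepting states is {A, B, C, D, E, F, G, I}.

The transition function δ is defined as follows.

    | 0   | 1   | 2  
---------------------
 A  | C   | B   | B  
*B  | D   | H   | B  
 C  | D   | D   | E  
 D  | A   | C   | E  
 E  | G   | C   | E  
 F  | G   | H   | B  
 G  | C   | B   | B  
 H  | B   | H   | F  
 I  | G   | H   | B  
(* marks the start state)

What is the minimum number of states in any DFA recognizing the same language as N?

6

First remove the unreachable states {I}; 8 states remain.
P0 = {A,B,C,D,E,F,G} | {H}.
On input 1, block {A,B,C,D,E,F,G} splits into {A,C,D,E,G} and {B,F}.
Refine {A,C,D,E,G} on symbol 1: members go to different blocks, giving {C,D,E} and {A,G}.
Refine {C,D,E} on symbol 0: members go to different blocks, giving {D,E} and {C}.
Refine {B,F} on symbol 0: members go to different blocks, giving {B} and {F}.
The partition is now stable with 6 blocks: {D,E} | {H} | {B} | {A,G} | {C} | {F}.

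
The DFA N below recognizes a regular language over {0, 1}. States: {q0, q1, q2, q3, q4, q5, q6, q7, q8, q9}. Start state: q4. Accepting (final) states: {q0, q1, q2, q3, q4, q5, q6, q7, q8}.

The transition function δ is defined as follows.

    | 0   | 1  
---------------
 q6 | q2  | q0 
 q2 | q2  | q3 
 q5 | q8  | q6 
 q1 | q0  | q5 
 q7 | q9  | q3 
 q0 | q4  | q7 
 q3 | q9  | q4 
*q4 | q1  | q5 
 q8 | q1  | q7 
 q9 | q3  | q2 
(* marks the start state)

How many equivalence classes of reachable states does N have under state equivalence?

All states are reachable from the start state.
P0 = {q0,q1,q2,q3,q4,q5,q6,q7,q8} | {q9}.
Refine {q0,q1,q2,q3,q4,q5,q6,q7,q8} on symbol 0: members go to different blocks, giving {q0,q1,q2,q4,q5,q6,q8} and {q3,q7}.
On input 1, block {q0,q1,q2,q4,q5,q6,q8} splits into {q1,q4,q5,q6} and {q0,q2,q8}.
Refine {q1,q4,q5,q6} on symbol 0: members go to different blocks, giving {q1,q5,q6} and {q4}.
On input 1, block {q1,q5,q6} splits into {q1,q5} and {q6}.
Refine {q1,q5} on symbol 1: members go to different blocks, giving {q1} and {q5}.
On input 1, block {q3,q7} splits into {q3} and {q7}.
Split {q0,q2,q8} by δ(·,0) → {q0} and {q2} and {q8}.
No further refinement is possible. Final partition (10 blocks): {q1} | {q9} | {q3} | {q0} | {q4} | {q6} | {q5} | {q7} | {q2} | {q8}.

10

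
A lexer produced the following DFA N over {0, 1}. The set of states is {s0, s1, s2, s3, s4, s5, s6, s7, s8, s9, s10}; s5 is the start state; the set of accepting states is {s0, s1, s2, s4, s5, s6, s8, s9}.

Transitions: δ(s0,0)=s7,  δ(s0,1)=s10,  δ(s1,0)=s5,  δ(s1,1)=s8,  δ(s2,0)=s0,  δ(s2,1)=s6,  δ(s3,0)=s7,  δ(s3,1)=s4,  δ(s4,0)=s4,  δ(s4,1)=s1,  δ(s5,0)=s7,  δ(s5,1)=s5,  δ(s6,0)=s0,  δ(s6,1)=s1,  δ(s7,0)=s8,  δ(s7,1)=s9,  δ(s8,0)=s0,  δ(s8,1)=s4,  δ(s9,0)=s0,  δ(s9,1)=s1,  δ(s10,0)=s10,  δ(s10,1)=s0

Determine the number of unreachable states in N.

3

BFS from s5 reaches {s0, s1, s4, s5, s7, s8, s9, s10}; the 3 state(s) s2, s3, s6 are never visited.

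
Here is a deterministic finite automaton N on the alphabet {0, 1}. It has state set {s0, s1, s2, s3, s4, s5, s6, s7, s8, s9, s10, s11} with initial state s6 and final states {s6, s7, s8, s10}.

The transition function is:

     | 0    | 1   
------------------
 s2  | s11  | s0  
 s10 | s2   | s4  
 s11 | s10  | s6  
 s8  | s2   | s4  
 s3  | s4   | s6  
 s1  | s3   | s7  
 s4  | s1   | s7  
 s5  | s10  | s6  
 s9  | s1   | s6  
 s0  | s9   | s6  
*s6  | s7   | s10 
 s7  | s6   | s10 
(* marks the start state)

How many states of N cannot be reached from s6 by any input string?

2

Starting at s6 and following transitions, the reachable set is {s0, s1, s2, s3, s4, s6, s7, s9, s10, s11}. That leaves s5, s8 unreachable — 2 in total.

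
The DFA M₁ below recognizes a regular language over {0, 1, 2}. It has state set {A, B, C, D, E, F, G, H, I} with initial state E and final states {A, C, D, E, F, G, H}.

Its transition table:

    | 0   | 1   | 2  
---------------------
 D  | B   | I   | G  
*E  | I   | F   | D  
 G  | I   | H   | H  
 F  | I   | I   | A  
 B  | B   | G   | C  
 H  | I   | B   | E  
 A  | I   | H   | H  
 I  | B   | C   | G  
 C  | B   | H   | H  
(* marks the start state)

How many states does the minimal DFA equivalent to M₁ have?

3

Start with accepting vs non-accepting: {A,C,D,E,F,G,H} | {B,I}.
Split {A,C,D,E,F,G,H} by δ(·,1) → {A,C,E,G} and {D,F,H}.
No further refinement is possible. Final partition (3 blocks): {A,C,E,G} | {B,I} | {D,F,H}.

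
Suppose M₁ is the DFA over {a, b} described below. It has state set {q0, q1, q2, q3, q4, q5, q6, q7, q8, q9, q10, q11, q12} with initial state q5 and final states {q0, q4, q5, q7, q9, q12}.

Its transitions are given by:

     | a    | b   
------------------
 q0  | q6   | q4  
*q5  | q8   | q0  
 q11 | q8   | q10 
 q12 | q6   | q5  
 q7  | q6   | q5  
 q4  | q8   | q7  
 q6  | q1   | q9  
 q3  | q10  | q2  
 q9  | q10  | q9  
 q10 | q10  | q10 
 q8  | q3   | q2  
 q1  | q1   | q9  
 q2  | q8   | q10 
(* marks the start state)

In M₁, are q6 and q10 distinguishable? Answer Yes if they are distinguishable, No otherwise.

Reachable states from the start: {q0,q1,q2,q3,q4,q5,q6,q7,q8,q9,q10}. Unreachable: {q11,q12} — drop them.
P0 = {q0,q4,q5,q7,q9} | {q1,q2,q3,q6,q8,q10}.
Refine {q1,q2,q3,q6,q8,q10} on symbol b: members go to different blocks, giving {q2,q3,q8,q10} and {q1,q6}.
Split {q0,q4,q5,q7,q9} by δ(·,a) → {q4,q5,q9} and {q0,q7}.
Refine {q4,q5,q9} on symbol b: members go to different blocks, giving {q4,q5} and {q9}.
Stable partition: {q4,q5} | {q2,q3,q8,q10} | {q1,q6} | {q0,q7} | {q9} — 5 equivalence classes.
q6 and q10 end up in different blocks, so they are distinguishable. For instance, the string 'b' is accepted from only q6.

Yes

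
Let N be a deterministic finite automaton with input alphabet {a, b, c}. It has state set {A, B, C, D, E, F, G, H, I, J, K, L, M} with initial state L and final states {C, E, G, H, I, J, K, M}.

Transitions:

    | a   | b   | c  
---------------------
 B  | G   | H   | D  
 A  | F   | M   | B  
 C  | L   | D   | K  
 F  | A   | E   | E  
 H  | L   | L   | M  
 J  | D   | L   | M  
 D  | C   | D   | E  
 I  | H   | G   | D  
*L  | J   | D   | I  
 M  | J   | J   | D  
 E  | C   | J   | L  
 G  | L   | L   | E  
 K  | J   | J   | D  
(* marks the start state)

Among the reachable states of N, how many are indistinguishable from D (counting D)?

States {A,B,F} cannot be reached from the start state, so discard them.
P0 = {C,E,G,H,I,J,K,M} | {D,L}.
On input a, block {C,E,G,H,I,J,K,M} splits into {C,G,H,J} and {E,I,K,M}.
The partition is now stable with 3 blocks: {C,G,H,J} | {D,L} | {E,I,K,M}.
State D belongs to the block {D,L}, which has 2 states.

2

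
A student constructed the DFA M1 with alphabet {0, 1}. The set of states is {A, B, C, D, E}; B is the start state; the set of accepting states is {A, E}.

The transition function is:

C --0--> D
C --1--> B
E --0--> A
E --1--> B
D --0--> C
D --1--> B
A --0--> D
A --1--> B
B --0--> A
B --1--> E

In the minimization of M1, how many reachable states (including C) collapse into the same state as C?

All states are reachable from the start state.
Start with accepting vs non-accepting: {A,E} | {B,C,D}.
Split {A,E} by δ(·,0) → {A} and {E}.
Refine {B,C,D} on symbol 0: members go to different blocks, giving {C,D} and {B}.
The partition is now stable with 4 blocks: {A} | {C,D} | {E} | {B}.
State C belongs to the block {C,D}, which has 2 states.

2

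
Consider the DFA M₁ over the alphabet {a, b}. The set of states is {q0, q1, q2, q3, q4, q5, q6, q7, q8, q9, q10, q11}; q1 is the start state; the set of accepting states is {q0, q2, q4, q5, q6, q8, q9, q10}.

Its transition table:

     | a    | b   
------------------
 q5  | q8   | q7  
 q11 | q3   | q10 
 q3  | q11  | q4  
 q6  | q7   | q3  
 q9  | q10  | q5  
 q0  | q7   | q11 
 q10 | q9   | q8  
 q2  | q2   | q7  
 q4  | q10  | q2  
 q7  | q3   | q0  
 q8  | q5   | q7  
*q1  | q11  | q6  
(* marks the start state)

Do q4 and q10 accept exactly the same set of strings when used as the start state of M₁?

Every state is reachable, so we keep all 12.
Initial partition by acceptance: {q0,q2,q4,q5,q6,q8,q9,q10} | {q1,q3,q7,q11}.
Refine {q0,q2,q4,q5,q6,q8,q9,q10} on symbol a: members go to different blocks, giving {q2,q4,q5,q8,q9,q10} and {q0,q6}.
On input b, block {q2,q4,q5,q8,q9,q10} splits into {q2,q5,q8} and {q4,q9,q10}.
Split {q1,q3,q7,q11} by δ(·,b) → {q1,q7} and {q3,q11}.
The partition is now stable with 5 blocks: {q2,q5,q8} | {q1,q7} | {q0,q6} | {q4,q9,q10} | {q3,q11}.
q4 and q10 lie in the same block of the stable partition, so they are equivalent — no string distinguishes them.

Yes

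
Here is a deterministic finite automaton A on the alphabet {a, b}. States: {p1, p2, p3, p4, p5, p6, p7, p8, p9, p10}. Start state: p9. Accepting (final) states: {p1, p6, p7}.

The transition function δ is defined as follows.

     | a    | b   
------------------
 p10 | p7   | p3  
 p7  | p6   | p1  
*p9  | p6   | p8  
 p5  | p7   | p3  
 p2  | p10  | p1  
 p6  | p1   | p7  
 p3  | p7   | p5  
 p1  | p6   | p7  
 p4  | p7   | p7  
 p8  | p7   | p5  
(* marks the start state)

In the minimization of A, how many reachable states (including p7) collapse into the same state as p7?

3

First remove the unreachable states {p2,p4,p10}; 7 states remain.
P0 = {p1,p6,p7} | {p3,p5,p8,p9}.
Stable partition: {p1,p6,p7} | {p3,p5,p8,p9} — 2 equivalence classes.
The equivalence class containing p7 is {p1,p6,p7}, of size 3.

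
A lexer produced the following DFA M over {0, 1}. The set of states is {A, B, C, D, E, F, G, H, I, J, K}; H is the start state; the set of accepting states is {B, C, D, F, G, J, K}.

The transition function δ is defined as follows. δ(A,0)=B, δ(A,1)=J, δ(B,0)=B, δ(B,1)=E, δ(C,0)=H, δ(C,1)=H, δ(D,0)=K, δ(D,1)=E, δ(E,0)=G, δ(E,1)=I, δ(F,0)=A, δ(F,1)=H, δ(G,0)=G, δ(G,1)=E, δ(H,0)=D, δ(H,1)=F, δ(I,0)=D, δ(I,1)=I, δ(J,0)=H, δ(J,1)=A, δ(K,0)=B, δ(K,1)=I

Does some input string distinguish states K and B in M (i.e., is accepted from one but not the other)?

Reachable states from the start: {A,B,D,E,F,G,H,I,J,K}. Unreachable: {C} — drop them.
P0 = {B,D,F,G,J,K} | {A,E,H,I}.
Refine {B,D,F,G,J,K} on symbol 0: members go to different blocks, giving {B,D,G,K} and {F,J}.
Refine {A,E,H,I} on symbol 1: members go to different blocks, giving {A,H} and {E,I}.
The partition is now stable with 4 blocks: {B,D,G,K} | {A,H} | {F,J} | {E,I}.
K and B lie in the same block of the stable partition, so they are equivalent — no string distinguishes them.

No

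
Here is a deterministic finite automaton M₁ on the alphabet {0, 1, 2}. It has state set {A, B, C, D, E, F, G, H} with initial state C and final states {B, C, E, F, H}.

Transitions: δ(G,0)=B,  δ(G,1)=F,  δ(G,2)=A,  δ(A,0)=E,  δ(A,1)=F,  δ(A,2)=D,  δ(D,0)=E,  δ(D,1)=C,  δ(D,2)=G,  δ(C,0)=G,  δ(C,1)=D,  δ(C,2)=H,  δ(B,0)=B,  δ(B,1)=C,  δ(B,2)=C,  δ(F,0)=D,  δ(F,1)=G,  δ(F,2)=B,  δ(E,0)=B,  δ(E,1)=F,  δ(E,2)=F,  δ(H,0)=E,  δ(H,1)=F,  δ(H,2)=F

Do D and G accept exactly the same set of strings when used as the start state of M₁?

Initial partition by acceptance: {B,C,E,F,H} | {A,D,G}.
Split {B,C,E,F,H} by δ(·,0) → {B,E,H} and {C,F}.
Stable partition: {B,E,H} | {A,D,G} | {C,F} — 3 equivalence classes.
D and G lie in the same block of the stable partition, so they are equivalent — no string distinguishes them.

Yes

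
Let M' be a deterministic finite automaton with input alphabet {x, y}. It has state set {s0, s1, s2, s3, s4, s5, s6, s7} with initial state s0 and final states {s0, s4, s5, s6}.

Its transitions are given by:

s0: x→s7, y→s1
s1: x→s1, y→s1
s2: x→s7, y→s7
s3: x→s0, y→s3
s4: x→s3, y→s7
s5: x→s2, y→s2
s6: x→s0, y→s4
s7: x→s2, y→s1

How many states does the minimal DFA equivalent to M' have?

2

First remove the unreachable states {s3,s4,s5,s6}; 4 states remain.
P0 = {s0} | {s1,s2,s7}.
Stable partition: {s0} | {s1,s2,s7} — 2 equivalence classes.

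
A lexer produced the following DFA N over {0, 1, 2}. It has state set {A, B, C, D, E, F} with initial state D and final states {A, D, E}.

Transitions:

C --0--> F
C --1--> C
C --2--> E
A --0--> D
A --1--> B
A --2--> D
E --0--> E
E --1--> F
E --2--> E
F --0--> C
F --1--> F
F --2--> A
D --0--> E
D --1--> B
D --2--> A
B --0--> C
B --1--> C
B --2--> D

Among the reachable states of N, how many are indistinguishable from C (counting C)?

All states are reachable from the start state.
Start with accepting vs non-accepting: {A,D,E} | {B,C,F}.
The partition is now stable with 2 blocks: {A,D,E} | {B,C,F}.
State C belongs to the block {B,C,F}, which has 3 states.

3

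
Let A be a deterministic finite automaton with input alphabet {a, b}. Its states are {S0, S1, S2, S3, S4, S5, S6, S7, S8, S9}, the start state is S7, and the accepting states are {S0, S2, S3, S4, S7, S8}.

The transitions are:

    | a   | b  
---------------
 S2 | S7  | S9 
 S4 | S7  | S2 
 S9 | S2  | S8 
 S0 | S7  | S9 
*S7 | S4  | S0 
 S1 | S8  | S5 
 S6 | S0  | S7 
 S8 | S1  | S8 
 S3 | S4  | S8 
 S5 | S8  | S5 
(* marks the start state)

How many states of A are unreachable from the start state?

BFS from S7 reaches {S0, S1, S2, S4, S5, S7, S8, S9}; the 2 state(s) S3, S6 are never visited.

2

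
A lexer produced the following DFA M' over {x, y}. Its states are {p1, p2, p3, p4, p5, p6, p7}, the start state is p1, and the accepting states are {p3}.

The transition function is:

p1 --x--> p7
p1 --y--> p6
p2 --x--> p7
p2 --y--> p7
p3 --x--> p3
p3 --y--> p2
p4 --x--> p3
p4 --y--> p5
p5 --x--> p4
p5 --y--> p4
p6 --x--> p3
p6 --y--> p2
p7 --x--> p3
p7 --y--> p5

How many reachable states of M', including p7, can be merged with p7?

3

Initial partition by acceptance: {p3} | {p1,p2,p4,p5,p6,p7}.
Refine {p1,p2,p4,p5,p6,p7} on symbol x: members go to different blocks, giving {p1,p2,p5} and {p4,p6,p7}.
The partition is now stable with 3 blocks: {p3} | {p1,p2,p5} | {p4,p6,p7}.
State p7 belongs to the block {p4,p6,p7}, which has 3 states.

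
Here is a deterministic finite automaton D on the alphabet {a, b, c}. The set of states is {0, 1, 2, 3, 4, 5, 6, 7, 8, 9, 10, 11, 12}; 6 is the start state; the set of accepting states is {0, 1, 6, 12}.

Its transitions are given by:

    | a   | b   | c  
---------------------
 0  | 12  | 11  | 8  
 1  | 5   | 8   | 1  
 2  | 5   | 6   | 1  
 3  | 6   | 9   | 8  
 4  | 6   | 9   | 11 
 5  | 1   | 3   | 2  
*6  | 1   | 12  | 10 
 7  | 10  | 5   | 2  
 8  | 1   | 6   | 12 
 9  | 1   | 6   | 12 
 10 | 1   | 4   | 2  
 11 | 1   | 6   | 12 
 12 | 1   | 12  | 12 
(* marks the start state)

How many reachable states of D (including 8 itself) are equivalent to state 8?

First remove the unreachable states {0,7}; 11 states remain.
Start with accepting vs non-accepting: {1,6,12} | {2,3,4,5,8,9,10,11}.
Split {1,6,12} by δ(·,a) → {6,12} and {1}.
Split {6,12} by δ(·,c) → {6} and {12}.
Refine {2,3,4,5,8,9,10,11} on symbol a: members go to different blocks, giving {5,8,9,10,11} and {3,4} and {2}.
On input b, block {5,8,9,10,11} splits into {8,9,11} and {5,10}.
No further refinement is possible. Final partition (7 blocks): {6} | {8,9,11} | {1} | {12} | {3,4} | {2} | {5,10}.
State 8 belongs to the block {8,9,11}, which has 3 states.

3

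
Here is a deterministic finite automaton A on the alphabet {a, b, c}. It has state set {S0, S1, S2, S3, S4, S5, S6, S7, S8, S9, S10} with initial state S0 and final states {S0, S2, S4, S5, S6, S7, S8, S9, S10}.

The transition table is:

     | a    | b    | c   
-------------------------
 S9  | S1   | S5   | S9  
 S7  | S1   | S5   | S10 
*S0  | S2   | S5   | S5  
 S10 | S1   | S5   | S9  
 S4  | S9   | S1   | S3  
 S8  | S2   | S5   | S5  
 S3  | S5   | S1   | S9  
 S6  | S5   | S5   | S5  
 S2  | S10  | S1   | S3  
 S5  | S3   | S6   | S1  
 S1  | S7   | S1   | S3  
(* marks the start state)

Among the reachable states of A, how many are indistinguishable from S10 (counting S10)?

3

Reachable states from the start: {S0,S1,S2,S3,S5,S6,S7,S9,S10}. Unreachable: {S4,S8} — drop them.
Initial partition by acceptance: {S0,S2,S5,S6,S7,S9,S10} | {S1,S3}.
Split {S0,S2,S5,S6,S7,S9,S10} by δ(·,a) → {S5,S7,S9,S10} and {S0,S2,S6}.
Split {S5,S7,S9,S10} by δ(·,b) → {S7,S9,S10} and {S5}.
Split {S1,S3} by δ(·,a) → {S1} and {S3}.
Split {S0,S2,S6} by δ(·,a) → {S0} and {S2} and {S6}.
No further refinement is possible. Final partition (7 blocks): {S7,S9,S10} | {S1} | {S0} | {S5} | {S3} | {S2} | {S6}.
State S10 belongs to the block {S7,S9,S10}, which has 3 states.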